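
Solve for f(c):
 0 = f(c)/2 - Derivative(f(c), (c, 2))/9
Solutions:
 f(c) = C1*exp(-3*sqrt(2)*c/2) + C2*exp(3*sqrt(2)*c/2)


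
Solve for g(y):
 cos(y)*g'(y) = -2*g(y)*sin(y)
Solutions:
 g(y) = C1*cos(y)^2


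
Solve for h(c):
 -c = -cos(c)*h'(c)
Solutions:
 h(c) = C1 + Integral(c/cos(c), c)


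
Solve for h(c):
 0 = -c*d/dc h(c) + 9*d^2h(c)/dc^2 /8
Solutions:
 h(c) = C1 + C2*erfi(2*c/3)


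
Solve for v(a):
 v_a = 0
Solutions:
 v(a) = C1


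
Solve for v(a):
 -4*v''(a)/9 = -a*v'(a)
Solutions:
 v(a) = C1 + C2*erfi(3*sqrt(2)*a/4)


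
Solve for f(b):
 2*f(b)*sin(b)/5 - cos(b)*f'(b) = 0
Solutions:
 f(b) = C1/cos(b)^(2/5)


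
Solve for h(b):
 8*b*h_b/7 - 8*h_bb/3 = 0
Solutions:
 h(b) = C1 + C2*erfi(sqrt(42)*b/14)


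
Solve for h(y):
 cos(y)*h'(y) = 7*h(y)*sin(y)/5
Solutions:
 h(y) = C1/cos(y)^(7/5)


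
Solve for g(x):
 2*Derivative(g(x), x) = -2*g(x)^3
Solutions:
 g(x) = -sqrt(2)*sqrt(-1/(C1 - x))/2
 g(x) = sqrt(2)*sqrt(-1/(C1 - x))/2


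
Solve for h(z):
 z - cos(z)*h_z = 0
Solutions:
 h(z) = C1 + Integral(z/cos(z), z)


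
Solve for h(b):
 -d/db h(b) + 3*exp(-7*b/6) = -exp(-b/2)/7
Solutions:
 h(b) = C1 - 2*exp(-b/2)/7 - 18*exp(-7*b/6)/7


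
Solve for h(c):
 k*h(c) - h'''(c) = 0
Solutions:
 h(c) = C1*exp(c*k^(1/3)) + C2*exp(c*k^(1/3)*(-1 + sqrt(3)*I)/2) + C3*exp(-c*k^(1/3)*(1 + sqrt(3)*I)/2)


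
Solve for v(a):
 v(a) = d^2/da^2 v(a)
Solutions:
 v(a) = C1*exp(-a) + C2*exp(a)


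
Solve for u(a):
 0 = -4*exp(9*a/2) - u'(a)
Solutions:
 u(a) = C1 - 8*exp(9*a/2)/9


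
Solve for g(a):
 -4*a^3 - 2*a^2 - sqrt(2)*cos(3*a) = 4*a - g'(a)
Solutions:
 g(a) = C1 + a^4 + 2*a^3/3 + 2*a^2 + sqrt(2)*sin(3*a)/3


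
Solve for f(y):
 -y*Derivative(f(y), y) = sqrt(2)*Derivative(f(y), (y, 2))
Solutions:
 f(y) = C1 + C2*erf(2^(1/4)*y/2)


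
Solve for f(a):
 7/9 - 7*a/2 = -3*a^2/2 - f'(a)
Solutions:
 f(a) = C1 - a^3/2 + 7*a^2/4 - 7*a/9


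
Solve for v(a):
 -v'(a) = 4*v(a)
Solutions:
 v(a) = C1*exp(-4*a)


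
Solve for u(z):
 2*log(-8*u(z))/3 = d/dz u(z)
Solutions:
 -3*Integral(1/(log(-_y) + 3*log(2)), (_y, u(z)))/2 = C1 - z


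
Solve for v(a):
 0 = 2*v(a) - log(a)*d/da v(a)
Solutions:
 v(a) = C1*exp(2*li(a))


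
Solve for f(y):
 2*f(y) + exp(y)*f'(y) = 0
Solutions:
 f(y) = C1*exp(2*exp(-y))


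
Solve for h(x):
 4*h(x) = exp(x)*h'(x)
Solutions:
 h(x) = C1*exp(-4*exp(-x))


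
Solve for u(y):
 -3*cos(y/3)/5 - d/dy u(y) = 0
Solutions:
 u(y) = C1 - 9*sin(y/3)/5


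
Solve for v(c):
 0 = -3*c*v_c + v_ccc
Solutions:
 v(c) = C1 + Integral(C2*airyai(3^(1/3)*c) + C3*airybi(3^(1/3)*c), c)


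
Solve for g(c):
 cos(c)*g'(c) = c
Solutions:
 g(c) = C1 + Integral(c/cos(c), c)


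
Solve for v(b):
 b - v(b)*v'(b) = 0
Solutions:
 v(b) = -sqrt(C1 + b^2)
 v(b) = sqrt(C1 + b^2)


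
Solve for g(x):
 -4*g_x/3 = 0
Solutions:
 g(x) = C1


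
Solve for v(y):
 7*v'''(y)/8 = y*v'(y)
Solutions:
 v(y) = C1 + Integral(C2*airyai(2*7^(2/3)*y/7) + C3*airybi(2*7^(2/3)*y/7), y)


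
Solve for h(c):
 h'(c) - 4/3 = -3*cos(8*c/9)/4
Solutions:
 h(c) = C1 + 4*c/3 - 27*sin(8*c/9)/32


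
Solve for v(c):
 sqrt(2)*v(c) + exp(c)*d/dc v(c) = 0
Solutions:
 v(c) = C1*exp(sqrt(2)*exp(-c))


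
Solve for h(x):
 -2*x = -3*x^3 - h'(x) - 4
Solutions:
 h(x) = C1 - 3*x^4/4 + x^2 - 4*x


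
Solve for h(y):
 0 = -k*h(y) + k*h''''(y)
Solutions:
 h(y) = C1*exp(-y) + C2*exp(y) + C3*sin(y) + C4*cos(y)


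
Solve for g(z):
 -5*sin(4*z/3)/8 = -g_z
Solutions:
 g(z) = C1 - 15*cos(4*z/3)/32


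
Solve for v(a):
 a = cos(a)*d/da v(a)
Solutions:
 v(a) = C1 + Integral(a/cos(a), a)


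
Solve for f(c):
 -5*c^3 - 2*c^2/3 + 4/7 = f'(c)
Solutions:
 f(c) = C1 - 5*c^4/4 - 2*c^3/9 + 4*c/7


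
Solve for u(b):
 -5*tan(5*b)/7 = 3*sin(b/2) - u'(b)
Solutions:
 u(b) = C1 - log(cos(5*b))/7 - 6*cos(b/2)


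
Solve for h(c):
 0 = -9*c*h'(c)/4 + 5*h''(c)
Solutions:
 h(c) = C1 + C2*erfi(3*sqrt(10)*c/20)


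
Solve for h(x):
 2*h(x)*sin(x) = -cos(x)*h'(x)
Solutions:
 h(x) = C1*cos(x)^2


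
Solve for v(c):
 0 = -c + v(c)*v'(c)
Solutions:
 v(c) = -sqrt(C1 + c^2)
 v(c) = sqrt(C1 + c^2)


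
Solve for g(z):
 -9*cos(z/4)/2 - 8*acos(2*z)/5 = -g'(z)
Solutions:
 g(z) = C1 + 8*z*acos(2*z)/5 - 4*sqrt(1 - 4*z^2)/5 + 18*sin(z/4)


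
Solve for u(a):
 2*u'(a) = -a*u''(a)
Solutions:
 u(a) = C1 + C2/a


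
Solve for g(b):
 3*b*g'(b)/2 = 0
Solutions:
 g(b) = C1


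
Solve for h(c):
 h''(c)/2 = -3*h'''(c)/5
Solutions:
 h(c) = C1 + C2*c + C3*exp(-5*c/6)


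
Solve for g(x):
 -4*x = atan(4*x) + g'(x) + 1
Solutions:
 g(x) = C1 - 2*x^2 - x*atan(4*x) - x + log(16*x^2 + 1)/8


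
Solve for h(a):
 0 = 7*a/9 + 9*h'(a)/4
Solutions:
 h(a) = C1 - 14*a^2/81


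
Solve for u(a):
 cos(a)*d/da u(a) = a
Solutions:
 u(a) = C1 + Integral(a/cos(a), a)


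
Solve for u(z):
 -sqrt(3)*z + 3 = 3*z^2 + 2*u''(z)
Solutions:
 u(z) = C1 + C2*z - z^4/8 - sqrt(3)*z^3/12 + 3*z^2/4


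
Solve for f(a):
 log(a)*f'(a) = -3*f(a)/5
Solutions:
 f(a) = C1*exp(-3*li(a)/5)


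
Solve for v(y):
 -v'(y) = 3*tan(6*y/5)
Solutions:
 v(y) = C1 + 5*log(cos(6*y/5))/2


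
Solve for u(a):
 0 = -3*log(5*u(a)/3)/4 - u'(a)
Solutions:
 -4*Integral(1/(-log(_y) - log(5) + log(3)), (_y, u(a)))/3 = C1 - a


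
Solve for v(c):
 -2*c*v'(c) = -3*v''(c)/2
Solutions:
 v(c) = C1 + C2*erfi(sqrt(6)*c/3)


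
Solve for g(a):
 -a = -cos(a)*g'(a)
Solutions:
 g(a) = C1 + Integral(a/cos(a), a)


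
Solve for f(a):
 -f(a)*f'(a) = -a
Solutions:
 f(a) = -sqrt(C1 + a^2)
 f(a) = sqrt(C1 + a^2)


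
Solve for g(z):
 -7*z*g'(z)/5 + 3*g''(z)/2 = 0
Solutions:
 g(z) = C1 + C2*erfi(sqrt(105)*z/15)


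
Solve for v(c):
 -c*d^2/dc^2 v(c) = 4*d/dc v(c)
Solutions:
 v(c) = C1 + C2/c^3


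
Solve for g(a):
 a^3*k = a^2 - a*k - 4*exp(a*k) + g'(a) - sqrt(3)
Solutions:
 g(a) = C1 + a^4*k/4 - a^3/3 + a^2*k/2 + sqrt(3)*a + 4*exp(a*k)/k


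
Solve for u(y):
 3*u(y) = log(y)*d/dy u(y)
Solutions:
 u(y) = C1*exp(3*li(y))


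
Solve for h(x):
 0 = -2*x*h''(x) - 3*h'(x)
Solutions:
 h(x) = C1 + C2/sqrt(x)


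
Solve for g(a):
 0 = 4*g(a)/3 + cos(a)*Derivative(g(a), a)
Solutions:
 g(a) = C1*(sin(a) - 1)^(2/3)/(sin(a) + 1)^(2/3)


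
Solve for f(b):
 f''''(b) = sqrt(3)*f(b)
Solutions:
 f(b) = C1*exp(-3^(1/8)*b) + C2*exp(3^(1/8)*b) + C3*sin(3^(1/8)*b) + C4*cos(3^(1/8)*b)


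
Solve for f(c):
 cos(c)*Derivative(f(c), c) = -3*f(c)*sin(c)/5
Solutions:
 f(c) = C1*cos(c)^(3/5)


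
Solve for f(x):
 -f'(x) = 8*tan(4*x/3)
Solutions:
 f(x) = C1 + 6*log(cos(4*x/3))


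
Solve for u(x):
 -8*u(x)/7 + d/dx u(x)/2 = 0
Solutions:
 u(x) = C1*exp(16*x/7)


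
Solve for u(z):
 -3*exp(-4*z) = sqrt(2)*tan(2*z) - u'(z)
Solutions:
 u(z) = C1 + sqrt(2)*log(tan(2*z)^2 + 1)/4 - 3*exp(-4*z)/4


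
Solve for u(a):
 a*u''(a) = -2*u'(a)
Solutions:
 u(a) = C1 + C2/a


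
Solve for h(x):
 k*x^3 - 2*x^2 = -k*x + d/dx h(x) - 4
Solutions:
 h(x) = C1 + k*x^4/4 + k*x^2/2 - 2*x^3/3 + 4*x


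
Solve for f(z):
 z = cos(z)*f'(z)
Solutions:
 f(z) = C1 + Integral(z/cos(z), z)


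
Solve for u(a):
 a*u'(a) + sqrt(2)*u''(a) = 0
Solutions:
 u(a) = C1 + C2*erf(2^(1/4)*a/2)


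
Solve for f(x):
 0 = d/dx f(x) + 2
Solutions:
 f(x) = C1 - 2*x


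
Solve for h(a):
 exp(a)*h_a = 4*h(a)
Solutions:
 h(a) = C1*exp(-4*exp(-a))


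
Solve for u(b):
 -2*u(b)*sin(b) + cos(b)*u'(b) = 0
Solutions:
 u(b) = C1/cos(b)^2


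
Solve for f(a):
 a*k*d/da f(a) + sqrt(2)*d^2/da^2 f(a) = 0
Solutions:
 f(a) = Piecewise((-2^(3/4)*sqrt(pi)*C1*erf(2^(1/4)*a*sqrt(k)/2)/(2*sqrt(k)) - C2, (k > 0) | (k < 0)), (-C1*a - C2, True))


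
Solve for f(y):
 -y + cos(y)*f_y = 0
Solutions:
 f(y) = C1 + Integral(y/cos(y), y)


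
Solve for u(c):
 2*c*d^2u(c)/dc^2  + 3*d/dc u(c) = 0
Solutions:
 u(c) = C1 + C2/sqrt(c)


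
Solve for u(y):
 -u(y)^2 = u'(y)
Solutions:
 u(y) = 1/(C1 + y)


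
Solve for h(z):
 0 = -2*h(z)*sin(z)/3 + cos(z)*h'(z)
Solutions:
 h(z) = C1/cos(z)^(2/3)


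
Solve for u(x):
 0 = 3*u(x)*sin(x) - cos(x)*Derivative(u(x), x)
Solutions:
 u(x) = C1/cos(x)^3


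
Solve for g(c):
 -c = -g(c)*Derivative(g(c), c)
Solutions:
 g(c) = -sqrt(C1 + c^2)
 g(c) = sqrt(C1 + c^2)


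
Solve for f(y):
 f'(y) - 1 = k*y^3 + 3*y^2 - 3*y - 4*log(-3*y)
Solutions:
 f(y) = C1 + k*y^4/4 + y^3 - 3*y^2/2 - 4*y*log(-y) + y*(5 - 4*log(3))


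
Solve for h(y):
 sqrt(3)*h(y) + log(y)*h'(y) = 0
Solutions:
 h(y) = C1*exp(-sqrt(3)*li(y))


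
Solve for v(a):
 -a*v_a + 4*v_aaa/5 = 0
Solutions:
 v(a) = C1 + Integral(C2*airyai(10^(1/3)*a/2) + C3*airybi(10^(1/3)*a/2), a)


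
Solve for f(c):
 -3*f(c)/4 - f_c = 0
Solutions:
 f(c) = C1*exp(-3*c/4)


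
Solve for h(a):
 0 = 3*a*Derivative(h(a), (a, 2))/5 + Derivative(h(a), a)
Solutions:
 h(a) = C1 + C2/a^(2/3)


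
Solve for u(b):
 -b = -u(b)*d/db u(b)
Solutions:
 u(b) = -sqrt(C1 + b^2)
 u(b) = sqrt(C1 + b^2)


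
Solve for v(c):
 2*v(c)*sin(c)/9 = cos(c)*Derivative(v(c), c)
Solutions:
 v(c) = C1/cos(c)^(2/9)


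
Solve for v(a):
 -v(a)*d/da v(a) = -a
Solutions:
 v(a) = -sqrt(C1 + a^2)
 v(a) = sqrt(C1 + a^2)


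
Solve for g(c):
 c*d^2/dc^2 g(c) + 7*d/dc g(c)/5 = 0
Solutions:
 g(c) = C1 + C2/c^(2/5)


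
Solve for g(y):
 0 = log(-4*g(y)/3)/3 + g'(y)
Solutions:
 3*Integral(1/(log(-_y) - log(3) + 2*log(2)), (_y, g(y))) = C1 - y


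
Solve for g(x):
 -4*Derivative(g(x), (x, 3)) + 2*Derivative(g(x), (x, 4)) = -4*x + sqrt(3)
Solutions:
 g(x) = C1 + C2*x + C3*x^2 + C4*exp(2*x) + x^4/24 + x^3*(2 - sqrt(3))/24


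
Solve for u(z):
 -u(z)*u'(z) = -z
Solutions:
 u(z) = -sqrt(C1 + z^2)
 u(z) = sqrt(C1 + z^2)


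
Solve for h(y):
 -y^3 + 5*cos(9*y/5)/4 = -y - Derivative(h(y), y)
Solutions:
 h(y) = C1 + y^4/4 - y^2/2 - 25*sin(9*y/5)/36


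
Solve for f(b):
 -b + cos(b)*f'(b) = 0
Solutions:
 f(b) = C1 + Integral(b/cos(b), b)


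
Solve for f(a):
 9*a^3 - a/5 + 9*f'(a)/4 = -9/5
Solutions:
 f(a) = C1 - a^4 + 2*a^2/45 - 4*a/5


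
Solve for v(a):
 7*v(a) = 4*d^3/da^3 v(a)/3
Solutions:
 v(a) = C3*exp(42^(1/3)*a/2) + (C1*sin(14^(1/3)*3^(5/6)*a/4) + C2*cos(14^(1/3)*3^(5/6)*a/4))*exp(-42^(1/3)*a/4)


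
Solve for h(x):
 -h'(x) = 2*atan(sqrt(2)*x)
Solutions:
 h(x) = C1 - 2*x*atan(sqrt(2)*x) + sqrt(2)*log(2*x^2 + 1)/2


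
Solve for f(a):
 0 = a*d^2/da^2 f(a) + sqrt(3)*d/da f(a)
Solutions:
 f(a) = C1 + C2*a^(1 - sqrt(3))


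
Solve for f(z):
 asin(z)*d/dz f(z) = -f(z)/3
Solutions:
 f(z) = C1*exp(-Integral(1/asin(z), z)/3)


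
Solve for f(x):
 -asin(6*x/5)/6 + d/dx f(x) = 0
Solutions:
 f(x) = C1 + x*asin(6*x/5)/6 + sqrt(25 - 36*x^2)/36


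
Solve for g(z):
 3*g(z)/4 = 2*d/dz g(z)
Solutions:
 g(z) = C1*exp(3*z/8)


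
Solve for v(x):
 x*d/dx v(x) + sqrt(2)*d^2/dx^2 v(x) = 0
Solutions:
 v(x) = C1 + C2*erf(2^(1/4)*x/2)


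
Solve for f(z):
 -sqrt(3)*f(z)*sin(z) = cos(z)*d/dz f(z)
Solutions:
 f(z) = C1*cos(z)^(sqrt(3))


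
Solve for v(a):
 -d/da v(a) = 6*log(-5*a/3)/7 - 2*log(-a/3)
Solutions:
 v(a) = C1 + 8*a*log(-a)/7 + a*(-log(46875)/7 - 8/7 - log(3))


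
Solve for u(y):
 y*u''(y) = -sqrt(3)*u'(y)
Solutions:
 u(y) = C1 + C2*y^(1 - sqrt(3))


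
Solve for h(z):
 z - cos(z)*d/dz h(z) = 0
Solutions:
 h(z) = C1 + Integral(z/cos(z), z)


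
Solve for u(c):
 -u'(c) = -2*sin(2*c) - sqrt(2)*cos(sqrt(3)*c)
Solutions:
 u(c) = C1 + sqrt(6)*sin(sqrt(3)*c)/3 - cos(2*c)


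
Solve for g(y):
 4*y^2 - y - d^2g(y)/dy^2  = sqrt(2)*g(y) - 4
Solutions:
 g(y) = C1*sin(2^(1/4)*y) + C2*cos(2^(1/4)*y) + 2*sqrt(2)*y^2 - sqrt(2)*y/2 - 4 + 2*sqrt(2)


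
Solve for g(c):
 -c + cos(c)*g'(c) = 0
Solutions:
 g(c) = C1 + Integral(c/cos(c), c)


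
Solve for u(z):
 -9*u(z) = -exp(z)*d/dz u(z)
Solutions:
 u(z) = C1*exp(-9*exp(-z))


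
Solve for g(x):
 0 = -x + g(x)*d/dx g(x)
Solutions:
 g(x) = -sqrt(C1 + x^2)
 g(x) = sqrt(C1 + x^2)


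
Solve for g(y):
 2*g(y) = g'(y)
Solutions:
 g(y) = C1*exp(2*y)


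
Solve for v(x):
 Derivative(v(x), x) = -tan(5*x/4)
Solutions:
 v(x) = C1 + 4*log(cos(5*x/4))/5


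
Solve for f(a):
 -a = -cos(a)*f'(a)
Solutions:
 f(a) = C1 + Integral(a/cos(a), a)


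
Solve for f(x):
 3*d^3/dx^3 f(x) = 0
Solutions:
 f(x) = C1 + C2*x + C3*x^2


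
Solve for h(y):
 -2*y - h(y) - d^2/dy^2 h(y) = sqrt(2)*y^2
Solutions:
 h(y) = C1*sin(y) + C2*cos(y) - sqrt(2)*y^2 - 2*y + 2*sqrt(2)


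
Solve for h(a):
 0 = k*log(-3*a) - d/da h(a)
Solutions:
 h(a) = C1 + a*k*log(-a) + a*k*(-1 + log(3))


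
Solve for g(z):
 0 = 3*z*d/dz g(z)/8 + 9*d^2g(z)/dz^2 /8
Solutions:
 g(z) = C1 + C2*erf(sqrt(6)*z/6)


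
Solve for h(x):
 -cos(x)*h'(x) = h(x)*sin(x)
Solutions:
 h(x) = C1*cos(x)


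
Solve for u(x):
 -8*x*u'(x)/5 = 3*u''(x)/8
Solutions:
 u(x) = C1 + C2*erf(4*sqrt(30)*x/15)


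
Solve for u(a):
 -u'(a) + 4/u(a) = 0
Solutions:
 u(a) = -sqrt(C1 + 8*a)
 u(a) = sqrt(C1 + 8*a)


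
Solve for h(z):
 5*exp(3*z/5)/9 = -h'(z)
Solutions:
 h(z) = C1 - 25*exp(3*z/5)/27


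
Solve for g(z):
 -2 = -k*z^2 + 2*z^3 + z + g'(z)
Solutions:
 g(z) = C1 + k*z^3/3 - z^4/2 - z^2/2 - 2*z


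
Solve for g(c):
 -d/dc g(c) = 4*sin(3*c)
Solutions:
 g(c) = C1 + 4*cos(3*c)/3


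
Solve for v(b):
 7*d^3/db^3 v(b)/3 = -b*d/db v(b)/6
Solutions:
 v(b) = C1 + Integral(C2*airyai(-14^(2/3)*b/14) + C3*airybi(-14^(2/3)*b/14), b)


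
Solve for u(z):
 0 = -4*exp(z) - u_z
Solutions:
 u(z) = C1 - 4*exp(z)


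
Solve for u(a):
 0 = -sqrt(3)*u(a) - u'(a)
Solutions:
 u(a) = C1*exp(-sqrt(3)*a)


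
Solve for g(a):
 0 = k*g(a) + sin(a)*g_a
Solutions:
 g(a) = C1*exp(k*(-log(cos(a) - 1) + log(cos(a) + 1))/2)


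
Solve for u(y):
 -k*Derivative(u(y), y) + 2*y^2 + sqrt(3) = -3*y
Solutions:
 u(y) = C1 + 2*y^3/(3*k) + 3*y^2/(2*k) + sqrt(3)*y/k


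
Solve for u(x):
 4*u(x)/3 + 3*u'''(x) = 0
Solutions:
 u(x) = C3*exp(-2^(2/3)*3^(1/3)*x/3) + (C1*sin(2^(2/3)*3^(5/6)*x/6) + C2*cos(2^(2/3)*3^(5/6)*x/6))*exp(2^(2/3)*3^(1/3)*x/6)


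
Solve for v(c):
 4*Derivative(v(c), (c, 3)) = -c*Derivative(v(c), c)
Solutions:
 v(c) = C1 + Integral(C2*airyai(-2^(1/3)*c/2) + C3*airybi(-2^(1/3)*c/2), c)


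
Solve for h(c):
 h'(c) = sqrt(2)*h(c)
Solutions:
 h(c) = C1*exp(sqrt(2)*c)


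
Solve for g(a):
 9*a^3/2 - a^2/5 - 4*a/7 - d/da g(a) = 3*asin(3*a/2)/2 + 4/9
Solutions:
 g(a) = C1 + 9*a^4/8 - a^3/15 - 2*a^2/7 - 3*a*asin(3*a/2)/2 - 4*a/9 - sqrt(4 - 9*a^2)/2


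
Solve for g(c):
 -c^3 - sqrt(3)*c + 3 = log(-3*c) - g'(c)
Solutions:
 g(c) = C1 + c^4/4 + sqrt(3)*c^2/2 + c*log(-c) + c*(-4 + log(3))


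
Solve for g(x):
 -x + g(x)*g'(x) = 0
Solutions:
 g(x) = -sqrt(C1 + x^2)
 g(x) = sqrt(C1 + x^2)


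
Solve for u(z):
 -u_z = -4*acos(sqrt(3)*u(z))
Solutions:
 Integral(1/acos(sqrt(3)*_y), (_y, u(z))) = C1 + 4*z


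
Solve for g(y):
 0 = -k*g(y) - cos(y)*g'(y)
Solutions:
 g(y) = C1*exp(k*(log(sin(y) - 1) - log(sin(y) + 1))/2)


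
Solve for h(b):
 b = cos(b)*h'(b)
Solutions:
 h(b) = C1 + Integral(b/cos(b), b)


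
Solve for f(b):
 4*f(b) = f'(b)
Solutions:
 f(b) = C1*exp(4*b)


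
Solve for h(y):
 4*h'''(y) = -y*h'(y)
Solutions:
 h(y) = C1 + Integral(C2*airyai(-2^(1/3)*y/2) + C3*airybi(-2^(1/3)*y/2), y)


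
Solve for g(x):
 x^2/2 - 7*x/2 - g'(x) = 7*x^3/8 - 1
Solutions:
 g(x) = C1 - 7*x^4/32 + x^3/6 - 7*x^2/4 + x


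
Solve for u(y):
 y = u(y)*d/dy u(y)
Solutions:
 u(y) = -sqrt(C1 + y^2)
 u(y) = sqrt(C1 + y^2)


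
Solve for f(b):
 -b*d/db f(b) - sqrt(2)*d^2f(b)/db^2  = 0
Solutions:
 f(b) = C1 + C2*erf(2^(1/4)*b/2)


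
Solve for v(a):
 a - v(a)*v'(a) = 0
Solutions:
 v(a) = -sqrt(C1 + a^2)
 v(a) = sqrt(C1 + a^2)


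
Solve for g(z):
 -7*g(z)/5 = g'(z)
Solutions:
 g(z) = C1*exp(-7*z/5)


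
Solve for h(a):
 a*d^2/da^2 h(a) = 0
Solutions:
 h(a) = C1 + C2*a


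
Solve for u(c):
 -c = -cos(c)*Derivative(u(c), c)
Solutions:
 u(c) = C1 + Integral(c/cos(c), c)


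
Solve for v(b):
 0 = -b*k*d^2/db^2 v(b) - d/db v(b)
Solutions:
 v(b) = C1 + b^(((re(k) - 1)*re(k) + im(k)^2)/(re(k)^2 + im(k)^2))*(C2*sin(log(b)*Abs(im(k))/(re(k)^2 + im(k)^2)) + C3*cos(log(b)*im(k)/(re(k)^2 + im(k)^2)))


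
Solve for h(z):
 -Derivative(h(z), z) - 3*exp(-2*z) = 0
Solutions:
 h(z) = C1 + 3*exp(-2*z)/2


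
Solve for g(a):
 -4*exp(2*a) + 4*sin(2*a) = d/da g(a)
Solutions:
 g(a) = C1 - 2*exp(2*a) - 2*cos(2*a)


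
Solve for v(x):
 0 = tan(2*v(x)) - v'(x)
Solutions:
 v(x) = -asin(C1*exp(2*x))/2 + pi/2
 v(x) = asin(C1*exp(2*x))/2


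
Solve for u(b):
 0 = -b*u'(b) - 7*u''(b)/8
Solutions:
 u(b) = C1 + C2*erf(2*sqrt(7)*b/7)


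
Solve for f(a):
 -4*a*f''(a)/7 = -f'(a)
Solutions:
 f(a) = C1 + C2*a^(11/4)


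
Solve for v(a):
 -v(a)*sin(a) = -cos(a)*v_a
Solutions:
 v(a) = C1/cos(a)


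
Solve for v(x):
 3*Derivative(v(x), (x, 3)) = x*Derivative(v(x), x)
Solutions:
 v(x) = C1 + Integral(C2*airyai(3^(2/3)*x/3) + C3*airybi(3^(2/3)*x/3), x)


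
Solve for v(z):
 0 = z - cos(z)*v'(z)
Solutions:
 v(z) = C1 + Integral(z/cos(z), z)


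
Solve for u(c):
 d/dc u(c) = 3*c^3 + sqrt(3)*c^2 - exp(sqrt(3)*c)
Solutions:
 u(c) = C1 + 3*c^4/4 + sqrt(3)*c^3/3 - sqrt(3)*exp(sqrt(3)*c)/3


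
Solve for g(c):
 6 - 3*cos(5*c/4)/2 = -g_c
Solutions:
 g(c) = C1 - 6*c + 6*sin(5*c/4)/5


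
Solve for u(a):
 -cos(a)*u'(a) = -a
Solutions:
 u(a) = C1 + Integral(a/cos(a), a)


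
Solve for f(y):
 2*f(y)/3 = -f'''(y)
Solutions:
 f(y) = C3*exp(-2^(1/3)*3^(2/3)*y/3) + (C1*sin(2^(1/3)*3^(1/6)*y/2) + C2*cos(2^(1/3)*3^(1/6)*y/2))*exp(2^(1/3)*3^(2/3)*y/6)


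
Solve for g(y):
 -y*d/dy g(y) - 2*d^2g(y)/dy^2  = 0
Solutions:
 g(y) = C1 + C2*erf(y/2)


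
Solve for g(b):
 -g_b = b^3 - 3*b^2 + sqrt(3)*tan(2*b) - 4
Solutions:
 g(b) = C1 - b^4/4 + b^3 + 4*b + sqrt(3)*log(cos(2*b))/2


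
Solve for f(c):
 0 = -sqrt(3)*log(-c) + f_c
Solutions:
 f(c) = C1 + sqrt(3)*c*log(-c) - sqrt(3)*c


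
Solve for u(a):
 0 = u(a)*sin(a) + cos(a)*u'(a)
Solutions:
 u(a) = C1*cos(a)


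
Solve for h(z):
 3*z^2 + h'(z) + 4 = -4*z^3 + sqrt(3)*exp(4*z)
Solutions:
 h(z) = C1 - z^4 - z^3 - 4*z + sqrt(3)*exp(4*z)/4


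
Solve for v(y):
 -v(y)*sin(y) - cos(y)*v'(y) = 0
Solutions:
 v(y) = C1*cos(y)


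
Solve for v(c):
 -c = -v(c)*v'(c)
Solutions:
 v(c) = -sqrt(C1 + c^2)
 v(c) = sqrt(C1 + c^2)


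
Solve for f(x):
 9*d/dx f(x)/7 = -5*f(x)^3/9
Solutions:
 f(x) = -9*sqrt(2)*sqrt(-1/(C1 - 35*x))/2
 f(x) = 9*sqrt(2)*sqrt(-1/(C1 - 35*x))/2


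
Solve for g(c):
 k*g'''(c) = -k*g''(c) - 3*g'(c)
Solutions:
 g(c) = C1 + C2*exp(c*(-1 + sqrt(k*(k - 12))/k)/2) + C3*exp(-c*(1 + sqrt(k*(k - 12))/k)/2)


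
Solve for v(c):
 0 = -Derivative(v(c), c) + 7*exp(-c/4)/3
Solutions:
 v(c) = C1 - 28*exp(-c/4)/3


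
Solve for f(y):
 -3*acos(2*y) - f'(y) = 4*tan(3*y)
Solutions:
 f(y) = C1 - 3*y*acos(2*y) + 3*sqrt(1 - 4*y^2)/2 + 4*log(cos(3*y))/3


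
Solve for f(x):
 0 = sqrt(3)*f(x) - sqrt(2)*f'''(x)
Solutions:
 f(x) = C3*exp(2^(5/6)*3^(1/6)*x/2) + (C1*sin(2^(5/6)*3^(2/3)*x/4) + C2*cos(2^(5/6)*3^(2/3)*x/4))*exp(-2^(5/6)*3^(1/6)*x/4)


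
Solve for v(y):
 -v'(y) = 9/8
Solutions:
 v(y) = C1 - 9*y/8


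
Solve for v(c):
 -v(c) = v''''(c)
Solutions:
 v(c) = (C1*sin(sqrt(2)*c/2) + C2*cos(sqrt(2)*c/2))*exp(-sqrt(2)*c/2) + (C3*sin(sqrt(2)*c/2) + C4*cos(sqrt(2)*c/2))*exp(sqrt(2)*c/2)


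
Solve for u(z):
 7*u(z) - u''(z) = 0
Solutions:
 u(z) = C1*exp(-sqrt(7)*z) + C2*exp(sqrt(7)*z)


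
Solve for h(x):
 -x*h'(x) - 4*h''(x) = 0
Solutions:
 h(x) = C1 + C2*erf(sqrt(2)*x/4)


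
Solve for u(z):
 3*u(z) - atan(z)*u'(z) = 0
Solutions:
 u(z) = C1*exp(3*Integral(1/atan(z), z))


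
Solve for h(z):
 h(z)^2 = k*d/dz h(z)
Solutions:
 h(z) = -k/(C1*k + z)


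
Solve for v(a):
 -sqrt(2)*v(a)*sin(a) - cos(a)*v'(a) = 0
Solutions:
 v(a) = C1*cos(a)^(sqrt(2))


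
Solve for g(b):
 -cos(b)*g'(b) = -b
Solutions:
 g(b) = C1 + Integral(b/cos(b), b)


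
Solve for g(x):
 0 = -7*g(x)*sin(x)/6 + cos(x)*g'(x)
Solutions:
 g(x) = C1/cos(x)^(7/6)


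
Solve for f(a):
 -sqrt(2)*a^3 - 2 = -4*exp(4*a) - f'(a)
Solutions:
 f(a) = C1 + sqrt(2)*a^4/4 + 2*a - exp(4*a)


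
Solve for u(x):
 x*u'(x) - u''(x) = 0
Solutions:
 u(x) = C1 + C2*erfi(sqrt(2)*x/2)


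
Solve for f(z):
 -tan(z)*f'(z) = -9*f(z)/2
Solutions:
 f(z) = C1*sin(z)^(9/2)


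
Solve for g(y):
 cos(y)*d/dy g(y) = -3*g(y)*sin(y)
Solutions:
 g(y) = C1*cos(y)^3


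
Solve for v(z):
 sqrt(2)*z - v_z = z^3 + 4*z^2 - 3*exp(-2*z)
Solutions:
 v(z) = C1 - z^4/4 - 4*z^3/3 + sqrt(2)*z^2/2 - 3*exp(-2*z)/2


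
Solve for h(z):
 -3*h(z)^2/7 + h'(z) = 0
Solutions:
 h(z) = -7/(C1 + 3*z)


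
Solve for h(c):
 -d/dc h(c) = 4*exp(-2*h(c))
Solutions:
 h(c) = log(-sqrt(C1 - 8*c))
 h(c) = log(C1 - 8*c)/2


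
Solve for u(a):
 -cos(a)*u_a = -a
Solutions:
 u(a) = C1 + Integral(a/cos(a), a)


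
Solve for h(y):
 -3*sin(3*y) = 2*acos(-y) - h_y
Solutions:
 h(y) = C1 + 2*y*acos(-y) + 2*sqrt(1 - y^2) - cos(3*y)


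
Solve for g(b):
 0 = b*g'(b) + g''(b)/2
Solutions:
 g(b) = C1 + C2*erf(b)


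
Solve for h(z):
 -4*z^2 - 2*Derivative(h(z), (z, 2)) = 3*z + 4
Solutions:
 h(z) = C1 + C2*z - z^4/6 - z^3/4 - z^2


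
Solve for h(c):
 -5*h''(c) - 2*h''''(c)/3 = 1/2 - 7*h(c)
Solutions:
 h(c) = C1*exp(-c*sqrt(-15 + sqrt(393))/2) + C2*exp(c*sqrt(-15 + sqrt(393))/2) + C3*sin(c*sqrt(15 + sqrt(393))/2) + C4*cos(c*sqrt(15 + sqrt(393))/2) + 1/14


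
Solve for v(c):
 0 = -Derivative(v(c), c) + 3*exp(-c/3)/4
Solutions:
 v(c) = C1 - 9*exp(-c/3)/4


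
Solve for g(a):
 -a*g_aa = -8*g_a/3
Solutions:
 g(a) = C1 + C2*a^(11/3)


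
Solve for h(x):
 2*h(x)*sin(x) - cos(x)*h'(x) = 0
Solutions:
 h(x) = C1/cos(x)^2


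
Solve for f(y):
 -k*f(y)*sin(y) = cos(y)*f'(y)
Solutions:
 f(y) = C1*exp(k*log(cos(y)))


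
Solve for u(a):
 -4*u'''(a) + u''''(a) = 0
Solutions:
 u(a) = C1 + C2*a + C3*a^2 + C4*exp(4*a)


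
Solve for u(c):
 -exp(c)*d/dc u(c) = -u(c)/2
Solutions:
 u(c) = C1*exp(-exp(-c)/2)


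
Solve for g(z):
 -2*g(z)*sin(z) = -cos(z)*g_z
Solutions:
 g(z) = C1/cos(z)^2


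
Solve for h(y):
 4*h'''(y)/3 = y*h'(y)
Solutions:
 h(y) = C1 + Integral(C2*airyai(6^(1/3)*y/2) + C3*airybi(6^(1/3)*y/2), y)


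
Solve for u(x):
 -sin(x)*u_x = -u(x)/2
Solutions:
 u(x) = C1*(cos(x) - 1)^(1/4)/(cos(x) + 1)^(1/4)


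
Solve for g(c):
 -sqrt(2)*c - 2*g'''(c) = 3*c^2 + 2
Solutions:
 g(c) = C1 + C2*c + C3*c^2 - c^5/40 - sqrt(2)*c^4/48 - c^3/6


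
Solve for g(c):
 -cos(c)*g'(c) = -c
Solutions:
 g(c) = C1 + Integral(c/cos(c), c)


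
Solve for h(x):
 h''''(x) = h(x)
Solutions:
 h(x) = C1*exp(-x) + C2*exp(x) + C3*sin(x) + C4*cos(x)


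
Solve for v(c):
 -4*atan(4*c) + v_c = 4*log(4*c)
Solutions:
 v(c) = C1 + 4*c*log(c) + 4*c*atan(4*c) - 4*c + 8*c*log(2) - log(16*c^2 + 1)/2


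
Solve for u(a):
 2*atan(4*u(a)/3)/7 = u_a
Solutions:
 Integral(1/atan(4*_y/3), (_y, u(a))) = C1 + 2*a/7


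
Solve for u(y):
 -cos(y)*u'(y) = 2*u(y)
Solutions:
 u(y) = C1*(sin(y) - 1)/(sin(y) + 1)


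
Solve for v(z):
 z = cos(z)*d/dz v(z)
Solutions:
 v(z) = C1 + Integral(z/cos(z), z)


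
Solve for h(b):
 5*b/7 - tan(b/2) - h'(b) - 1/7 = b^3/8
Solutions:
 h(b) = C1 - b^4/32 + 5*b^2/14 - b/7 + 2*log(cos(b/2))


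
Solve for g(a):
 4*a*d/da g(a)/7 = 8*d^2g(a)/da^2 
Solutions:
 g(a) = C1 + C2*erfi(sqrt(7)*a/14)


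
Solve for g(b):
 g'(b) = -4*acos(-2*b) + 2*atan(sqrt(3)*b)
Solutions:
 g(b) = C1 - 4*b*acos(-2*b) + 2*b*atan(sqrt(3)*b) - 2*sqrt(1 - 4*b^2) - sqrt(3)*log(3*b^2 + 1)/3


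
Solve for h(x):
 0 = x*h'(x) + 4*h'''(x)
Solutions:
 h(x) = C1 + Integral(C2*airyai(-2^(1/3)*x/2) + C3*airybi(-2^(1/3)*x/2), x)


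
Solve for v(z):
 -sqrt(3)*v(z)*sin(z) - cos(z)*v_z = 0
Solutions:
 v(z) = C1*cos(z)^(sqrt(3))


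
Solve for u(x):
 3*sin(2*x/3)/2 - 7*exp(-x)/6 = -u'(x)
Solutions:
 u(x) = C1 + 9*cos(2*x/3)/4 - 7*exp(-x)/6


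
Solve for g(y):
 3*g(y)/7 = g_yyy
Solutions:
 g(y) = C3*exp(3^(1/3)*7^(2/3)*y/7) + (C1*sin(3^(5/6)*7^(2/3)*y/14) + C2*cos(3^(5/6)*7^(2/3)*y/14))*exp(-3^(1/3)*7^(2/3)*y/14)


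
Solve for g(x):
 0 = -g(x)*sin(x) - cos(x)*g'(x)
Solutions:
 g(x) = C1*cos(x)


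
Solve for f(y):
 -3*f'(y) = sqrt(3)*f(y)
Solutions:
 f(y) = C1*exp(-sqrt(3)*y/3)


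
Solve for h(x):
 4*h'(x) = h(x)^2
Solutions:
 h(x) = -4/(C1 + x)


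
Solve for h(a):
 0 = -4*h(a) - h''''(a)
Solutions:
 h(a) = (C1*sin(a) + C2*cos(a))*exp(-a) + (C3*sin(a) + C4*cos(a))*exp(a)


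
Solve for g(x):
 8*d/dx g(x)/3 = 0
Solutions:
 g(x) = C1


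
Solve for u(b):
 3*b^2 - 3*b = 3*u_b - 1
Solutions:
 u(b) = C1 + b^3/3 - b^2/2 + b/3


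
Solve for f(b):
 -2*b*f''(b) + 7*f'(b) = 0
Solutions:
 f(b) = C1 + C2*b^(9/2)


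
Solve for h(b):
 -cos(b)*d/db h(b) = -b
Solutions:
 h(b) = C1 + Integral(b/cos(b), b)


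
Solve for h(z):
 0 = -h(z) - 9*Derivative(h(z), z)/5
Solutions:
 h(z) = C1*exp(-5*z/9)


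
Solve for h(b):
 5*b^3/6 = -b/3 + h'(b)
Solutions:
 h(b) = C1 + 5*b^4/24 + b^2/6


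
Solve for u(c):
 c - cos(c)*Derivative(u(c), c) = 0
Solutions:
 u(c) = C1 + Integral(c/cos(c), c)


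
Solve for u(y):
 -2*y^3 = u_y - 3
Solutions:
 u(y) = C1 - y^4/2 + 3*y


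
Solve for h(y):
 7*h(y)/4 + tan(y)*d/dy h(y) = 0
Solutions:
 h(y) = C1/sin(y)^(7/4)


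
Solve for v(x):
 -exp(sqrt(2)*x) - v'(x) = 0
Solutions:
 v(x) = C1 - sqrt(2)*exp(sqrt(2)*x)/2


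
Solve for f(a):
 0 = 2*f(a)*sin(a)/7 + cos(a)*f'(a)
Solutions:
 f(a) = C1*cos(a)^(2/7)


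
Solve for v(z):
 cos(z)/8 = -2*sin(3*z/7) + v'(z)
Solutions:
 v(z) = C1 + sin(z)/8 - 14*cos(3*z/7)/3


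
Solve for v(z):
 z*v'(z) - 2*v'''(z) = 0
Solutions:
 v(z) = C1 + Integral(C2*airyai(2^(2/3)*z/2) + C3*airybi(2^(2/3)*z/2), z)


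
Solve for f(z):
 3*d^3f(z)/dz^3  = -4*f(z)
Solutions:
 f(z) = C3*exp(-6^(2/3)*z/3) + (C1*sin(2^(2/3)*3^(1/6)*z/2) + C2*cos(2^(2/3)*3^(1/6)*z/2))*exp(6^(2/3)*z/6)


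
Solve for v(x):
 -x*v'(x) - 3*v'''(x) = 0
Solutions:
 v(x) = C1 + Integral(C2*airyai(-3^(2/3)*x/3) + C3*airybi(-3^(2/3)*x/3), x)


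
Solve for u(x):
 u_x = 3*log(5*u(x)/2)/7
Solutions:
 7*Integral(1/(-log(_y) - log(5) + log(2)), (_y, u(x)))/3 = C1 - x


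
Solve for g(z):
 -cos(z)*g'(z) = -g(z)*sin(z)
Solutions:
 g(z) = C1/cos(z)


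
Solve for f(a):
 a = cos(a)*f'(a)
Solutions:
 f(a) = C1 + Integral(a/cos(a), a)


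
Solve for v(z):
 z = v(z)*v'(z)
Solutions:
 v(z) = -sqrt(C1 + z^2)
 v(z) = sqrt(C1 + z^2)


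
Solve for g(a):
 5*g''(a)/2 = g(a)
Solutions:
 g(a) = C1*exp(-sqrt(10)*a/5) + C2*exp(sqrt(10)*a/5)


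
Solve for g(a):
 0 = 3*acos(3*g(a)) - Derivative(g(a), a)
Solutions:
 Integral(1/acos(3*_y), (_y, g(a))) = C1 + 3*a


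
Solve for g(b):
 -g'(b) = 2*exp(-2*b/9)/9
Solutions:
 g(b) = C1 + exp(-2*b/9)


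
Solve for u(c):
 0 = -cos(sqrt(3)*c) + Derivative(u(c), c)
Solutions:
 u(c) = C1 + sqrt(3)*sin(sqrt(3)*c)/3


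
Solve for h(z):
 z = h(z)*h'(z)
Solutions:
 h(z) = -sqrt(C1 + z^2)
 h(z) = sqrt(C1 + z^2)


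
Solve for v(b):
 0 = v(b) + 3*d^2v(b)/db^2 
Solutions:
 v(b) = C1*sin(sqrt(3)*b/3) + C2*cos(sqrt(3)*b/3)


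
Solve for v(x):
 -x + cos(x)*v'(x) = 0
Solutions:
 v(x) = C1 + Integral(x/cos(x), x)


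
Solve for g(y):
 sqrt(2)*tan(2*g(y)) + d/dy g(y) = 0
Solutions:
 g(y) = -asin(C1*exp(-2*sqrt(2)*y))/2 + pi/2
 g(y) = asin(C1*exp(-2*sqrt(2)*y))/2


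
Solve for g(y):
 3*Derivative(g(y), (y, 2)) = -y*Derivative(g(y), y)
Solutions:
 g(y) = C1 + C2*erf(sqrt(6)*y/6)


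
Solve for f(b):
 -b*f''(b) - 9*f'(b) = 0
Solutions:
 f(b) = C1 + C2/b^8


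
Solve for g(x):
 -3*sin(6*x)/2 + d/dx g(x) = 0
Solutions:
 g(x) = C1 - cos(6*x)/4


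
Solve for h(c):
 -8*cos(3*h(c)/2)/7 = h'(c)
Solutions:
 8*c/7 - log(sin(3*h(c)/2) - 1)/3 + log(sin(3*h(c)/2) + 1)/3 = C1


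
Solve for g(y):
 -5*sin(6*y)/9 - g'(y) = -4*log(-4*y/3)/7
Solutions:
 g(y) = C1 + 4*y*log(-y)/7 - 4*y*log(3)/7 - 4*y/7 + 8*y*log(2)/7 + 5*cos(6*y)/54


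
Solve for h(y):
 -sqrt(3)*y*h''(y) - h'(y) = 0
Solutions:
 h(y) = C1 + C2*y^(1 - sqrt(3)/3)


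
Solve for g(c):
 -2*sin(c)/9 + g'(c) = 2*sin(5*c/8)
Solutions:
 g(c) = C1 - 16*cos(5*c/8)/5 - 2*cos(c)/9


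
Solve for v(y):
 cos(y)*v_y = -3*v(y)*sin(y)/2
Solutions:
 v(y) = C1*cos(y)^(3/2)


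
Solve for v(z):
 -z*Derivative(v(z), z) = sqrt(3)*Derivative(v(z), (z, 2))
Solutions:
 v(z) = C1 + C2*erf(sqrt(2)*3^(3/4)*z/6)


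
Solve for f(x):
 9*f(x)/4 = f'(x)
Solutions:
 f(x) = C1*exp(9*x/4)


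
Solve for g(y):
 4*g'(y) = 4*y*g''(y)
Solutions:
 g(y) = C1 + C2*y^2


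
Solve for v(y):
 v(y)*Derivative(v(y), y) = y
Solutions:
 v(y) = -sqrt(C1 + y^2)
 v(y) = sqrt(C1 + y^2)


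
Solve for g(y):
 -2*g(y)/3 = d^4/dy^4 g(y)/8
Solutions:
 g(y) = (C1*sin(sqrt(2)*3^(3/4)*y/3) + C2*cos(sqrt(2)*3^(3/4)*y/3))*exp(-sqrt(2)*3^(3/4)*y/3) + (C3*sin(sqrt(2)*3^(3/4)*y/3) + C4*cos(sqrt(2)*3^(3/4)*y/3))*exp(sqrt(2)*3^(3/4)*y/3)


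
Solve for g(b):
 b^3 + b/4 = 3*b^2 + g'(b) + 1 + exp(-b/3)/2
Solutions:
 g(b) = C1 + b^4/4 - b^3 + b^2/8 - b + 3*exp(-b/3)/2


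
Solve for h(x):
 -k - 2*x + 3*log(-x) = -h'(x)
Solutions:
 h(x) = C1 + x^2 + x*(k + 3) - 3*x*log(-x)


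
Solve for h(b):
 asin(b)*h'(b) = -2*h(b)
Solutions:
 h(b) = C1*exp(-2*Integral(1/asin(b), b))


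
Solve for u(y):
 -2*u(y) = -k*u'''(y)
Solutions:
 u(y) = C1*exp(2^(1/3)*y*(1/k)^(1/3)) + C2*exp(2^(1/3)*y*(-1 + sqrt(3)*I)*(1/k)^(1/3)/2) + C3*exp(-2^(1/3)*y*(1 + sqrt(3)*I)*(1/k)^(1/3)/2)


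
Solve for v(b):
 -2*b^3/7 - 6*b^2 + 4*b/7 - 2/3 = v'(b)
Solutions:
 v(b) = C1 - b^4/14 - 2*b^3 + 2*b^2/7 - 2*b/3


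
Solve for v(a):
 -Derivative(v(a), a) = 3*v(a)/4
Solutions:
 v(a) = C1*exp(-3*a/4)


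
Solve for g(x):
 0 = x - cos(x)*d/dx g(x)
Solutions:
 g(x) = C1 + Integral(x/cos(x), x)


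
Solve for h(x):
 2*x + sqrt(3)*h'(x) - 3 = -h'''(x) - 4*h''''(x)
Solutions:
 h(x) = C1 + C2*exp(x*(-2 + (1 + 216*sqrt(3) + sqrt(-1 + (1 + 216*sqrt(3))^2))^(-1/3) + (1 + 216*sqrt(3) + sqrt(-1 + (1 + 216*sqrt(3))^2))^(1/3))/24)*sin(sqrt(3)*x*(-(1 + 216*sqrt(3) + sqrt(-1 + (1 + 216*sqrt(3))^2))^(1/3) + (1 + 216*sqrt(3) + sqrt(-1 + (1 + 216*sqrt(3))^2))^(-1/3))/24) + C3*exp(x*(-2 + (1 + 216*sqrt(3) + sqrt(-1 + (1 + 216*sqrt(3))^2))^(-1/3) + (1 + 216*sqrt(3) + sqrt(-1 + (1 + 216*sqrt(3))^2))^(1/3))/24)*cos(sqrt(3)*x*(-(1 + 216*sqrt(3) + sqrt(-1 + (1 + 216*sqrt(3))^2))^(1/3) + (1 + 216*sqrt(3) + sqrt(-1 + (1 + 216*sqrt(3))^2))^(-1/3))/24) + C4*exp(-x*((1 + 216*sqrt(3) + sqrt(-1 + (1 + 216*sqrt(3))^2))^(-1/3) + 1 + (1 + 216*sqrt(3) + sqrt(-1 + (1 + 216*sqrt(3))^2))^(1/3))/12) - sqrt(3)*x^2/3 + sqrt(3)*x


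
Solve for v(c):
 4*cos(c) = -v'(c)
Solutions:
 v(c) = C1 - 4*sin(c)


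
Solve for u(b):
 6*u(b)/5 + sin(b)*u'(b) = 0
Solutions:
 u(b) = C1*(cos(b) + 1)^(3/5)/(cos(b) - 1)^(3/5)


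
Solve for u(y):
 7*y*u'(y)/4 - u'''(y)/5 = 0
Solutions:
 u(y) = C1 + Integral(C2*airyai(70^(1/3)*y/2) + C3*airybi(70^(1/3)*y/2), y)


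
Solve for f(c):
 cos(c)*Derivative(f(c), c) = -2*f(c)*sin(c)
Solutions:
 f(c) = C1*cos(c)^2


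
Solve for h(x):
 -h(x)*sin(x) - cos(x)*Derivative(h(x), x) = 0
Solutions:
 h(x) = C1*cos(x)


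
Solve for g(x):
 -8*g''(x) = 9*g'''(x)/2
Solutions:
 g(x) = C1 + C2*x + C3*exp(-16*x/9)


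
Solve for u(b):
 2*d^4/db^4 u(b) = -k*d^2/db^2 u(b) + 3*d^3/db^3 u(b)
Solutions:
 u(b) = C1 + C2*b + C3*exp(b*(3 - sqrt(9 - 8*k))/4) + C4*exp(b*(sqrt(9 - 8*k) + 3)/4)


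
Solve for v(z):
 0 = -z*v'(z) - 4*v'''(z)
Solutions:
 v(z) = C1 + Integral(C2*airyai(-2^(1/3)*z/2) + C3*airybi(-2^(1/3)*z/2), z)


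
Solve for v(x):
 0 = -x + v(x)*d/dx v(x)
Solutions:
 v(x) = -sqrt(C1 + x^2)
 v(x) = sqrt(C1 + x^2)


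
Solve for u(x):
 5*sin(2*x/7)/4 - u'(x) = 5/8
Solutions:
 u(x) = C1 - 5*x/8 - 35*cos(2*x/7)/8


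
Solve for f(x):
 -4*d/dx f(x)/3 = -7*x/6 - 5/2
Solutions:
 f(x) = C1 + 7*x^2/16 + 15*x/8


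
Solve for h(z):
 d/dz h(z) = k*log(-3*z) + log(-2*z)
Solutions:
 h(z) = C1 + z*(k + 1)*log(-z) + z*(-k + k*log(3) - 1 + log(2))


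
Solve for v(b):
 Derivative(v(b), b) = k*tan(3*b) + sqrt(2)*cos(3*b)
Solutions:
 v(b) = C1 - k*log(cos(3*b))/3 + sqrt(2)*sin(3*b)/3


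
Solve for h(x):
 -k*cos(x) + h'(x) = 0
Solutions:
 h(x) = C1 + k*sin(x)


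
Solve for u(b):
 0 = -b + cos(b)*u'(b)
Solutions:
 u(b) = C1 + Integral(b/cos(b), b)


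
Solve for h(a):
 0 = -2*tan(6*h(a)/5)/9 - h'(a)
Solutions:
 h(a) = -5*asin(C1*exp(-4*a/15))/6 + 5*pi/6
 h(a) = 5*asin(C1*exp(-4*a/15))/6


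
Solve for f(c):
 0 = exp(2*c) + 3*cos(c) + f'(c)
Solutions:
 f(c) = C1 - exp(2*c)/2 - 3*sin(c)


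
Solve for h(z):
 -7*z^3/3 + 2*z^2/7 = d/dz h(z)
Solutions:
 h(z) = C1 - 7*z^4/12 + 2*z^3/21


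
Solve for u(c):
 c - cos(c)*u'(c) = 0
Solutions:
 u(c) = C1 + Integral(c/cos(c), c)


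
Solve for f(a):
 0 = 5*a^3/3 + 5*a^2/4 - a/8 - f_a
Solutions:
 f(a) = C1 + 5*a^4/12 + 5*a^3/12 - a^2/16


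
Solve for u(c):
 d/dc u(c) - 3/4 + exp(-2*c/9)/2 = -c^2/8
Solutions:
 u(c) = C1 - c^3/24 + 3*c/4 + 9*exp(-2*c/9)/4


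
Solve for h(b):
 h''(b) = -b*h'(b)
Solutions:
 h(b) = C1 + C2*erf(sqrt(2)*b/2)


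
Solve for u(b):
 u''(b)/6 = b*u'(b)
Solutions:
 u(b) = C1 + C2*erfi(sqrt(3)*b)


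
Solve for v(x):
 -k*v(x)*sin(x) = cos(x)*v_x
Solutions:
 v(x) = C1*exp(k*log(cos(x)))


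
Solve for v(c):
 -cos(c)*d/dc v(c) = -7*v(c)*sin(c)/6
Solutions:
 v(c) = C1/cos(c)^(7/6)


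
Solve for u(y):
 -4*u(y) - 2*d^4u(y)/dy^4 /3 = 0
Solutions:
 u(y) = (C1*sin(2^(3/4)*3^(1/4)*y/2) + C2*cos(2^(3/4)*3^(1/4)*y/2))*exp(-2^(3/4)*3^(1/4)*y/2) + (C3*sin(2^(3/4)*3^(1/4)*y/2) + C4*cos(2^(3/4)*3^(1/4)*y/2))*exp(2^(3/4)*3^(1/4)*y/2)


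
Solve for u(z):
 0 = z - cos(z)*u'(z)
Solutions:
 u(z) = C1 + Integral(z/cos(z), z)


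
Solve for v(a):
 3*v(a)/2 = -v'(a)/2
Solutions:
 v(a) = C1*exp(-3*a)


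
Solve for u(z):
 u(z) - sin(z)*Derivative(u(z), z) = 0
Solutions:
 u(z) = C1*sqrt(cos(z) - 1)/sqrt(cos(z) + 1)


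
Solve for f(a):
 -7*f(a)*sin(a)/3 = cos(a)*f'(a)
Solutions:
 f(a) = C1*cos(a)^(7/3)


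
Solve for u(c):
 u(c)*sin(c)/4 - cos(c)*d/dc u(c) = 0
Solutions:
 u(c) = C1/cos(c)^(1/4)


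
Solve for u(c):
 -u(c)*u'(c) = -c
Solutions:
 u(c) = -sqrt(C1 + c^2)
 u(c) = sqrt(C1 + c^2)


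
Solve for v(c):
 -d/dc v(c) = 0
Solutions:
 v(c) = C1


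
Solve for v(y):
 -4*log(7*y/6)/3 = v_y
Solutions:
 v(y) = C1 - 4*y*log(y)/3 - 4*y*log(7)/3 + 4*y/3 + 4*y*log(6)/3


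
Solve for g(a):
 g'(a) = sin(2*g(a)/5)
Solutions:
 -a + 5*log(cos(2*g(a)/5) - 1)/4 - 5*log(cos(2*g(a)/5) + 1)/4 = C1


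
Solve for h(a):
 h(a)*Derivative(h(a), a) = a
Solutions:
 h(a) = -sqrt(C1 + a^2)
 h(a) = sqrt(C1 + a^2)


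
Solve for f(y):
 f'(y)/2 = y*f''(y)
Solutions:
 f(y) = C1 + C2*y^(3/2)


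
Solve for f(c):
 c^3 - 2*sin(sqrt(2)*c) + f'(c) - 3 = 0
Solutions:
 f(c) = C1 - c^4/4 + 3*c - sqrt(2)*cos(sqrt(2)*c)


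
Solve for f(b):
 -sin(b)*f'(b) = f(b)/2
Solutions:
 f(b) = C1*(cos(b) + 1)^(1/4)/(cos(b) - 1)^(1/4)


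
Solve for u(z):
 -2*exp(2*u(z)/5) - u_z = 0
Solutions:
 u(z) = 5*log(-sqrt(-1/(C1 - 2*z))) - 5*log(2) + 5*log(10)/2
 u(z) = 5*log(-1/(C1 - 2*z))/2 - 5*log(2) + 5*log(10)/2


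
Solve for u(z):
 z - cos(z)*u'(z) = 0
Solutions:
 u(z) = C1 + Integral(z/cos(z), z)


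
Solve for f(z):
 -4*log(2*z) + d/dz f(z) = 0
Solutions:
 f(z) = C1 + 4*z*log(z) - 4*z + z*log(16)


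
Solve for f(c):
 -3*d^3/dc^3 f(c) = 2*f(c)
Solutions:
 f(c) = C3*exp(-2^(1/3)*3^(2/3)*c/3) + (C1*sin(2^(1/3)*3^(1/6)*c/2) + C2*cos(2^(1/3)*3^(1/6)*c/2))*exp(2^(1/3)*3^(2/3)*c/6)


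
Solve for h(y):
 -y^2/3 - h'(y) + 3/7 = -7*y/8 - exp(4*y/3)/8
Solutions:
 h(y) = C1 - y^3/9 + 7*y^2/16 + 3*y/7 + 3*exp(4*y/3)/32


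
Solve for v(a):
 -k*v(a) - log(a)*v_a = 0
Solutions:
 v(a) = C1*exp(-k*li(a))


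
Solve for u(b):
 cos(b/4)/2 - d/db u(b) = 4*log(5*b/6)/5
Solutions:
 u(b) = C1 - 4*b*log(b)/5 - 4*b*log(5)/5 + 4*b/5 + 4*b*log(6)/5 + 2*sin(b/4)


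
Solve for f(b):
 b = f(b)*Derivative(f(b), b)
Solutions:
 f(b) = -sqrt(C1 + b^2)
 f(b) = sqrt(C1 + b^2)


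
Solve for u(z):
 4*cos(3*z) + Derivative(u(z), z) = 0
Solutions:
 u(z) = C1 - 4*sin(3*z)/3


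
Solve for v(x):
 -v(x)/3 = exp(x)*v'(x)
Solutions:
 v(x) = C1*exp(exp(-x)/3)


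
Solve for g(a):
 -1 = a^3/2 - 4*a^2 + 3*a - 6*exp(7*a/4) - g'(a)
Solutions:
 g(a) = C1 + a^4/8 - 4*a^3/3 + 3*a^2/2 + a - 24*exp(7*a/4)/7


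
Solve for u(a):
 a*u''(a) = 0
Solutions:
 u(a) = C1 + C2*a


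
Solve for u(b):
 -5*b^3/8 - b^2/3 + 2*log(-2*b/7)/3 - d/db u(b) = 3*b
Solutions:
 u(b) = C1 - 5*b^4/32 - b^3/9 - 3*b^2/2 + 2*b*log(-b)/3 + 2*b*(-log(7) - 1 + log(2))/3


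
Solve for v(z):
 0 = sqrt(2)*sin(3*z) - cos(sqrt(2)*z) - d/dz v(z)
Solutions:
 v(z) = C1 - sqrt(2)*sin(sqrt(2)*z)/2 - sqrt(2)*cos(3*z)/3


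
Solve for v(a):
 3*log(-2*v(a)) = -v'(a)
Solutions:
 Integral(1/(log(-_y) + log(2)), (_y, v(a)))/3 = C1 - a


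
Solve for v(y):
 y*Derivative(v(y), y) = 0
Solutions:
 v(y) = C1


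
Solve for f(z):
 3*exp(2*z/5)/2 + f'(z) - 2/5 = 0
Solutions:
 f(z) = C1 + 2*z/5 - 15*exp(2*z/5)/4


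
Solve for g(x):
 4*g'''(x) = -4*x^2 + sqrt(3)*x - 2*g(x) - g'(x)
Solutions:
 g(x) = C1*exp(-3^(1/3)*x*(-(18 + sqrt(327))^(1/3) + 3^(1/3)/(18 + sqrt(327))^(1/3))/12)*sin(3^(1/6)*x*(3/(18 + sqrt(327))^(1/3) + 3^(2/3)*(18 + sqrt(327))^(1/3))/12) + C2*exp(-3^(1/3)*x*(-(18 + sqrt(327))^(1/3) + 3^(1/3)/(18 + sqrt(327))^(1/3))/12)*cos(3^(1/6)*x*(3/(18 + sqrt(327))^(1/3) + 3^(2/3)*(18 + sqrt(327))^(1/3))/12) + C3*exp(3^(1/3)*x*(-(18 + sqrt(327))^(1/3) + 3^(1/3)/(18 + sqrt(327))^(1/3))/6) - 2*x^2 + sqrt(3)*x/2 + 2*x - 1 - sqrt(3)/4


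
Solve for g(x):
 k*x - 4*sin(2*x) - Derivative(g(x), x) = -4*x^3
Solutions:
 g(x) = C1 + k*x^2/2 + x^4 + 2*cos(2*x)


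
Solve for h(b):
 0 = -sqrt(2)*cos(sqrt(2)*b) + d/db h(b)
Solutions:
 h(b) = C1 + sin(sqrt(2)*b)


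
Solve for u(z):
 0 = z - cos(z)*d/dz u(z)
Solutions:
 u(z) = C1 + Integral(z/cos(z), z)


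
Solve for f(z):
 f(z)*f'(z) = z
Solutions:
 f(z) = -sqrt(C1 + z^2)
 f(z) = sqrt(C1 + z^2)


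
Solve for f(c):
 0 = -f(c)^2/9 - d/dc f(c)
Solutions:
 f(c) = 9/(C1 + c)


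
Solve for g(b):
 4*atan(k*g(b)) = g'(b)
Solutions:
 Integral(1/atan(_y*k), (_y, g(b))) = C1 + 4*b


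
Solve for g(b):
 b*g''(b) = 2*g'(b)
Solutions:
 g(b) = C1 + C2*b^3


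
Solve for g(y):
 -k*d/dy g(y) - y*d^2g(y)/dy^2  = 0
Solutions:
 g(y) = C1 + y^(1 - re(k))*(C2*sin(log(y)*Abs(im(k))) + C3*cos(log(y)*im(k)))
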